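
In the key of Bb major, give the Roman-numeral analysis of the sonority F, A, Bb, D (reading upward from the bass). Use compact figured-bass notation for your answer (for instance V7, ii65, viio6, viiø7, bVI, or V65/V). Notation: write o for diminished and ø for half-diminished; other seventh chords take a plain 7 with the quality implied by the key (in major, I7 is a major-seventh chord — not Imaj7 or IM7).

Stacked in thirds the chord is Bb-D-F-A: a major seventh chord on Bb.
Bb is scale degree 1 in Bb major, and a major seventh chord on that degree is written I7.
With F in the bass the chord is in second inversion, so the figured bass is 43.

I43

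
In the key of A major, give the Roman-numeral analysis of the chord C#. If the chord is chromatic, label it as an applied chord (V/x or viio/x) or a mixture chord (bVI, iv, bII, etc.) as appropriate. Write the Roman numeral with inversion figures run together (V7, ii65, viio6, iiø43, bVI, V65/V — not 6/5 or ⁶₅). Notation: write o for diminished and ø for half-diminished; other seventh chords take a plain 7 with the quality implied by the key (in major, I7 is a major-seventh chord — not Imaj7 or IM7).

Stacked in thirds the chord is C#-E#-G#: a major triad on C#.
C# is not a diatonic chord root with this quality in A major, but it lies a perfect fifth above F# (vi), so the chord functions as an applied dominant of vi.

V/vi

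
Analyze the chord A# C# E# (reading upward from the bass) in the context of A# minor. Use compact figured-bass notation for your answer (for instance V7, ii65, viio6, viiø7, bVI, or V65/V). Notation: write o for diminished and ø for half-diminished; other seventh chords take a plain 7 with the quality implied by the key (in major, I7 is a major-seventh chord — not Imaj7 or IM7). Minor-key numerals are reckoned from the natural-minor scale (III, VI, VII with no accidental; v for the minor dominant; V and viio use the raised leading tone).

i

Stacked in thirds the chord is A#-C#-E#: a minor triad on A#.
A# is scale degree 1 in A# minor, and a minor triad on that degree is written i.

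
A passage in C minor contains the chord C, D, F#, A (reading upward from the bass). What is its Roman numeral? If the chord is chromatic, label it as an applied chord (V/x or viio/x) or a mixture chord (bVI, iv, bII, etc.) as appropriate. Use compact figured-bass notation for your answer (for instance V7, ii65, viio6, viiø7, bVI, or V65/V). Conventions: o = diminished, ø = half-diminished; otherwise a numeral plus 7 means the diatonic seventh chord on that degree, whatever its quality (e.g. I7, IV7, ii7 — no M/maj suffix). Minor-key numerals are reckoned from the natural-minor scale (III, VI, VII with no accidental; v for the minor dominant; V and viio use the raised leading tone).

Stacked in thirds the chord is D-F#-A-C: a dominant seventh chord on D.
D is not a diatonic chord root with this quality in C minor, but it lies a perfect fifth above G (V), so the chord functions as an applied dominant of V.
With C in the bass the chord is in third inversion, so the figured bass is 42.

V42/V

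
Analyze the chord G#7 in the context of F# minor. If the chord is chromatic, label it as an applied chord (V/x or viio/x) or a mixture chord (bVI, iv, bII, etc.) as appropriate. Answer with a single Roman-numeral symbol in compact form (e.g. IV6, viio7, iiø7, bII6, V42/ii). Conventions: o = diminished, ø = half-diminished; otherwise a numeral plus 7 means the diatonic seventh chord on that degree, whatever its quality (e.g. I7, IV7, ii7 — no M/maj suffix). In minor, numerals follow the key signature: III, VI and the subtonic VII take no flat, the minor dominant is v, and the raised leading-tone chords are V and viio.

V7/V

The pitches G#-B#-D#-F# form a dominant seventh chord rooted on G#.
G# is not a diatonic chord root with this quality in F# minor, but it lies a perfect fifth above C# (V), so the chord functions as an applied dominant of V.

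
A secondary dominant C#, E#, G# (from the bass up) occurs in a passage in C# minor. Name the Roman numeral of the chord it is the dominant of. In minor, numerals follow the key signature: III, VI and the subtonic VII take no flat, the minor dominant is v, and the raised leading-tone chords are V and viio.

iv

The chord is a major triad on C#.
A dominant resolves down a perfect fifth: C# → F#. In C# minor, F# is scale degree 4, i.e. iv.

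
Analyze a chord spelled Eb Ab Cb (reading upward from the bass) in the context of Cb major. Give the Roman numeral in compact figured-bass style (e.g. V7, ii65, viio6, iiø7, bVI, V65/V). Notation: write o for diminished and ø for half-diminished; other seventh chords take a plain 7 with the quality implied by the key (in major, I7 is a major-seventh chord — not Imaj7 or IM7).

vi64

Stacked in thirds the chord is Ab-Cb-Eb: a minor triad on Ab.
In Cb major, Ab is the submediant; the diatonic minor triad there is vi.
With Eb in the bass the chord is in second inversion, so the figured bass is 64.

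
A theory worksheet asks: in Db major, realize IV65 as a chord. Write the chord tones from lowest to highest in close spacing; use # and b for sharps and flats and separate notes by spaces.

Bb Db F Gb

In Db major, scale degree 4 is Gb, and the diatonic chord built there is a major seventh chord.
That chord is spelled Gb-Bb-Db-F.
The figured bass 65 indicates first inversion, placing the third (Bb) in the bass: Bb-Db-F-Gb.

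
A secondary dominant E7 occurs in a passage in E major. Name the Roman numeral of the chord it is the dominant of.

The chord is a dominant seventh chord on E.
A dominant resolves down a perfect fifth: E → A. In E major, A is scale degree 4, i.e. IV.

IV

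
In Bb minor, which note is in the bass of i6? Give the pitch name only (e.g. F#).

i in Bb minor has root Bb; the chord is Bb-Db-F.
The figure 6 means first inversion — the third is in the bass.

Db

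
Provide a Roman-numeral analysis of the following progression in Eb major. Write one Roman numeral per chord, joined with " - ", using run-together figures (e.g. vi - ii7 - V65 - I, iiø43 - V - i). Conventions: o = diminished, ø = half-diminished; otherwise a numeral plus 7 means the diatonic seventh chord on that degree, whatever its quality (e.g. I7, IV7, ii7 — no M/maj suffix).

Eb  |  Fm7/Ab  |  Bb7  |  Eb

Eb has root Eb, degree 1 in Eb major, so I.
Fm7/Ab: root F is the supertonic; minor seventh chord there is ii65.
Bb7: dominant seventh chord on Bb = scale degree 5 → V7.
Eb: major triad on Eb = scale degree 1 → I.

I - ii65 - V7 - I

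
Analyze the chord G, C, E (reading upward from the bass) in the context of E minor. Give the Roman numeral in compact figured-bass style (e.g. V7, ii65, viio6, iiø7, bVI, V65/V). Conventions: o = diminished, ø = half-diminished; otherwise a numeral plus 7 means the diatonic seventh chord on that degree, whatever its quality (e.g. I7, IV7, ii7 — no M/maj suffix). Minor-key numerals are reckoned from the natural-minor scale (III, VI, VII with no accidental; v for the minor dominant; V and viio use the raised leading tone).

VI64

Stacked in thirds the chord is C-E-G: a major triad on C.
C is scale degree 6 in E minor, and a major triad on that degree is written VI.
With G in the bass the chord is in second inversion, so the figured bass is 64.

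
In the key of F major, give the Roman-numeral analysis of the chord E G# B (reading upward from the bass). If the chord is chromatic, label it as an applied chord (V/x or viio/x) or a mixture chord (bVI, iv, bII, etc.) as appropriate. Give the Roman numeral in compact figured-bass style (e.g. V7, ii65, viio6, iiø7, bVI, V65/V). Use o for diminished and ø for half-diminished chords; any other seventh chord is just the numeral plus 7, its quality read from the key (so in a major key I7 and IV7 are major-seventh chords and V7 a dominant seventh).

V/iii

The pitches E-G#-B form a major triad rooted on E.
E is not a diatonic chord root with this quality in F major, but it lies a perfect fifth above A (iii), so the chord functions as an applied dominant of iii.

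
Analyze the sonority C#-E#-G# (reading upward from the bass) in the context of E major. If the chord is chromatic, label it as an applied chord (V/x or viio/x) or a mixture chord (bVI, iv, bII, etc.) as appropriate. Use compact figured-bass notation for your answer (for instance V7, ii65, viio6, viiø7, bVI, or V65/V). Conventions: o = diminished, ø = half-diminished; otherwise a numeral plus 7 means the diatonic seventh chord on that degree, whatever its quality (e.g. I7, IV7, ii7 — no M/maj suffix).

Stacked in thirds the chord is C#-E#-G#: a major triad on C#.
C# is not a diatonic chord root with this quality in E major, but it lies a perfect fifth above F# (ii), so the chord functions as an applied dominant of ii.

V/ii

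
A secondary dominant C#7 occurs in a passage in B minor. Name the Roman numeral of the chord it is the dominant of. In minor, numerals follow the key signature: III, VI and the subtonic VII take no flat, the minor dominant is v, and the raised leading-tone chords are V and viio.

V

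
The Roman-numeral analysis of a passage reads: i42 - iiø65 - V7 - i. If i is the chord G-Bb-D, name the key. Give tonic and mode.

The anchor chord is a minor triad on G, labeled i.
If G is scale degree 1 and the mode makes that degree carry a minor triad, the tonic is G and the mode is minor.

G minor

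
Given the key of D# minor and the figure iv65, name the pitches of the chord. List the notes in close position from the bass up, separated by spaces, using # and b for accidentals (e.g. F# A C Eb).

B D# F# G#

In D# minor, scale degree 4 is G#, and the diatonic chord built there is a minor seventh chord.
Stacking thirds from G# gives G#-B-D#-F#.
With the 65 figure the chord is in first inversion; from the bass B upward in close position it reads B-D#-F#-G#.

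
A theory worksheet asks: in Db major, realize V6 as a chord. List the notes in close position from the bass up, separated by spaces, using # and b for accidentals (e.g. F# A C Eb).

C Eb Ab

In Db major, the dominant is Ab, and the diatonic chord built there is a major triad.
That chord is spelled Ab-C-Eb.
With the 6 figure the chord is in first inversion; from the bass C upward in close position it reads C-Eb-Ab.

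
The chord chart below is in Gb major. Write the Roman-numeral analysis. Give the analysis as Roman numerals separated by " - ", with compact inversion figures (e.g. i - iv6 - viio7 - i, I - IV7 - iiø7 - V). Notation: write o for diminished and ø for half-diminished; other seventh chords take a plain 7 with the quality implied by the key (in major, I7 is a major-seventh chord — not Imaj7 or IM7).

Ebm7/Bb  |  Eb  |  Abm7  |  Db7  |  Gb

Ebm7/Bb has root Eb, degree 6 in Gb major, so vi43.
Eb is the secondary dominant of ii (major triad on Eb): V/ii.
Abm7 has root Ab, degree 2 in Gb major, so ii7.
Db7: dominant seventh chord on Db = scale degree 5 → V7.
Gb has root Gb, degree 1 in Gb major, so I.

vi43 - V/ii - ii7 - V7 - I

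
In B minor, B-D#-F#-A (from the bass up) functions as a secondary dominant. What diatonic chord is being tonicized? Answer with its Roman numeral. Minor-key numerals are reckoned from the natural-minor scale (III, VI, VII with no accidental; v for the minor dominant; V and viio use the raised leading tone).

The chord is a dominant seventh chord on B.
A dominant resolves down a perfect fifth: B → E. In B minor, E is scale degree 4, i.e. iv.

iv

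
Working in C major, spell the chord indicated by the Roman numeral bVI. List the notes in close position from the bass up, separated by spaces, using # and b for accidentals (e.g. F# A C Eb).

bVI is a major triad on the lowered sixth degree, borrowed from the parallel minor. In C major that root is Ab.
So the chord is Ab-C-Eb, a major triad.

Ab C Eb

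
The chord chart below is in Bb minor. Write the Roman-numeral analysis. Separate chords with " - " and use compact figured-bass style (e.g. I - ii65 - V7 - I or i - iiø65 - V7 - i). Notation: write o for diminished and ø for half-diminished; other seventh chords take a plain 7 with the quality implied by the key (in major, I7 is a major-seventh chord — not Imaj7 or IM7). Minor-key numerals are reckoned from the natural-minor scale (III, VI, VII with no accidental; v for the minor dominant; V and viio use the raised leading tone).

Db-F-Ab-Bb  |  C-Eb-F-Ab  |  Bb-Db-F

i65 - v43 - i

Db-F-Ab-Bb has root Bb, degree 1 in Bb minor, so i65.
C-Eb-F-Ab: minor seventh chord on F = scale degree 5 → v43.
Bb-Db-F has root Bb, degree 1 in Bb minor, so i.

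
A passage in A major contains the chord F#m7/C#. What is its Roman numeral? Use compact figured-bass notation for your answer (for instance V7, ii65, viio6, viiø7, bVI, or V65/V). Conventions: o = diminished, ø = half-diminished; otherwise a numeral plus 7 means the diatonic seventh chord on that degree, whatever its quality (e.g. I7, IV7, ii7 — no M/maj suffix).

Stacked in thirds the chord is F#-A-C#-E: a minor seventh chord on F#.
F# is scale degree 6 in A major, and a minor seventh chord on that degree is written vi7.
With C# in the bass the chord is in second inversion, so the figured bass is 43.

vi43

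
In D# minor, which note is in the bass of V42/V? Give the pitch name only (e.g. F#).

D#

The applied chord V42/V is rooted on E#: E#-G##-B#-D#.
The figure 42 means third inversion — the seventh is in the bass.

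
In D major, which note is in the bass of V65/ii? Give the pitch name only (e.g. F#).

D#

The applied chord V65/ii is rooted on B: B-D#-F#-A.
The figure 65 means first inversion — the third is in the bass.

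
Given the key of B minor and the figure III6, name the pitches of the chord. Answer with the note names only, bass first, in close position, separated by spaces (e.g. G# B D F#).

F# A D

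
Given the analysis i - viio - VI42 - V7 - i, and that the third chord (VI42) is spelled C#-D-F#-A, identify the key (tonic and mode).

F# minor

VI42 is given as C#-D-F#-A — a major seventh chord with root D.
If D is scale degree 6 and the mode makes that degree carry a major seventh chord, the tonic is F# and the mode is minor.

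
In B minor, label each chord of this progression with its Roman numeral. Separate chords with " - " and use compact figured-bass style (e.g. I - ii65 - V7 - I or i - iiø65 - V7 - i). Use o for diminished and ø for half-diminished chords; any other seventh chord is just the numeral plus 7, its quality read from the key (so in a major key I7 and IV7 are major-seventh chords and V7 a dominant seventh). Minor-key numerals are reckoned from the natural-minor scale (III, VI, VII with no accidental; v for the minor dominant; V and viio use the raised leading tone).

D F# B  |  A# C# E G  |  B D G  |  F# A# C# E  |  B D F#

i6 - viio7 - VI6 - V7 - i

D-F#-B: minor triad on B = scale degree 1 → i6.
A#-C#-E-G: fully diminished seventh chord on A# = scale degree 7 → viio7.
B-D-G has root G, degree 6 in B minor, so VI6.
F#-A#-C#-E: root F# is the dominant; dominant seventh chord there is V7.
B-D-F# has root B, degree 1 in B minor, so i.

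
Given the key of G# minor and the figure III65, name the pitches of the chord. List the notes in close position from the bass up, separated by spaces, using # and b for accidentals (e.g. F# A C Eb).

D# F# A# B

In G# minor, the third degree is B, and the diatonic chord built there is a major seventh chord.
That chord is spelled B-D#-F#-A#.
With the 65 figure the chord is in first inversion; from the bass D# upward in close position it reads D#-F#-A#-B.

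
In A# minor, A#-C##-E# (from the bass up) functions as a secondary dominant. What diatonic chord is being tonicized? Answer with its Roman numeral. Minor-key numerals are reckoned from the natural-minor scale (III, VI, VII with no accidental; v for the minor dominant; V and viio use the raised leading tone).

iv

The chord is a major triad on A#.
A dominant resolves down a perfect fifth: A# → D#. In A# minor, D# is scale degree 4, i.e. iv.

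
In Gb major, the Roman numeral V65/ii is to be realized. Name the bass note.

G

The applied chord V65/ii is rooted on Eb: Eb-G-Bb-Db.
The figure 65 means first inversion — the third is in the bass.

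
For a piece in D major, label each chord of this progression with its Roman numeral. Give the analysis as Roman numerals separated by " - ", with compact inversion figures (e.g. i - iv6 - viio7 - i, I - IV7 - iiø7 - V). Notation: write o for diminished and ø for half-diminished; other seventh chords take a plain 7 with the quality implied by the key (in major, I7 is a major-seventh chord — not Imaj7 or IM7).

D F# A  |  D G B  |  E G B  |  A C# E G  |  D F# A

I - IV64 - ii - V7 - I

D-F#-A: root D is the tonic; major triad there is I.
D-G-B has root G, degree 4 in D major, so IV64.
E-G-B: root E is the supertonic; minor triad there is ii.
A-C#-E-G has root A, degree 5 in D major, so V7.
D-F#-A has root D, degree 1 in D major, so I.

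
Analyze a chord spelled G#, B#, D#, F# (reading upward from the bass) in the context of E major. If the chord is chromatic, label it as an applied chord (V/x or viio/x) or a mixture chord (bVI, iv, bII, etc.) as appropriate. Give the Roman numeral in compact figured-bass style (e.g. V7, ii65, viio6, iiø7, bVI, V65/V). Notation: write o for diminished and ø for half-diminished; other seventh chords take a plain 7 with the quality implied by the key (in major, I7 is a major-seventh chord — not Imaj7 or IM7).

Stacked in thirds the chord is G#-B#-D#-F#: a dominant seventh chord on G#.
G# is not a diatonic chord root with this quality in E major, but it lies a perfect fifth above C# (vi), so the chord functions as an applied dominant of vi.

V7/vi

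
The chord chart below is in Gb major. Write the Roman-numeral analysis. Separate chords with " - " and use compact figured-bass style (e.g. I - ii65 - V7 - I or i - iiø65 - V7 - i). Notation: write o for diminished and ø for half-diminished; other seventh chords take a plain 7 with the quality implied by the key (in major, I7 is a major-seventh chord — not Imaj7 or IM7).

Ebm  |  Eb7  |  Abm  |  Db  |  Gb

vi - V7/ii - ii - V - I

Ebm: minor triad on Eb = scale degree 6 → vi.
Eb7: chromatic; Eb is V of ii, so V7/ii.
Abm: minor triad on Ab = scale degree 2 → ii.
Db: root Db is the dominant; major triad there is V.
Gb: major triad on Gb = scale degree 1 → I.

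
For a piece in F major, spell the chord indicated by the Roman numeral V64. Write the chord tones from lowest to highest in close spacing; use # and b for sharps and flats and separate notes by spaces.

The numeral's case and figure indicate a major triad. In F major its root, the dominant, is C.
That chord is spelled C-E-G.
The figured bass 64 indicates second inversion, placing the fifth (G) in the bass: G-C-E.

G C E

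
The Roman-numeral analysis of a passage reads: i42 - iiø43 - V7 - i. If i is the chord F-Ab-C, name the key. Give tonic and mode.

F minor

i is given as F-Ab-C — a minor triad with root F.
If F is scale degree 1 and the mode makes that degree carry a minor triad, the tonic is F and the mode is minor.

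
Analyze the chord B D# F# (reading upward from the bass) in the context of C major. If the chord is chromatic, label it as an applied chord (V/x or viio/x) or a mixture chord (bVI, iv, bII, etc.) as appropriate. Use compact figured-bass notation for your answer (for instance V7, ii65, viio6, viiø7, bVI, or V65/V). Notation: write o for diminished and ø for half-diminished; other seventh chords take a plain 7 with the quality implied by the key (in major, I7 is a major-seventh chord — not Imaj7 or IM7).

The pitches B-D#-F# form a major triad rooted on B.
B is not a diatonic chord root with this quality in C major, but it lies a perfect fifth above E (iii), so the chord functions as an applied dominant of iii.

V/iii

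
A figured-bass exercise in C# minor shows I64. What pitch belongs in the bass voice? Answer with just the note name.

G#

I in C# minor has root C#; the chord is C#-E#-G#.
The figure 64 means second inversion — the fifth is in the bass.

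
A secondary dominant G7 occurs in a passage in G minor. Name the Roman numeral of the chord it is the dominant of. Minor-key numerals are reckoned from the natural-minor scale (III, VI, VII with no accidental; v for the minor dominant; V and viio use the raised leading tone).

iv

The chord is a dominant seventh chord on G.
A dominant resolves down a perfect fifth: G → C. In G minor, C is scale degree 4, i.e. iv.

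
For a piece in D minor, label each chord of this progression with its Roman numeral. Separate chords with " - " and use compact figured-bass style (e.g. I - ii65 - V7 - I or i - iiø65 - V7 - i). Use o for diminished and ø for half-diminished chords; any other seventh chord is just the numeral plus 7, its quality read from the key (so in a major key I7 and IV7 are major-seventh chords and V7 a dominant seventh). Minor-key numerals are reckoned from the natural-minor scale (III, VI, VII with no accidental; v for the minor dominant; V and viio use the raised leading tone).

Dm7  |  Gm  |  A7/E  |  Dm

i7 - iv - V43 - i

Dm7: minor seventh chord on D = scale degree 1 → i7.
Gm has root G, degree 4 in D minor, so iv.
A7/E has root A, degree 5 in D minor, so V43.
Dm has root D, degree 1 in D minor, so i.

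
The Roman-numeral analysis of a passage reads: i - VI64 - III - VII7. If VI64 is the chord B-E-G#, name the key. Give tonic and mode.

G# minor

The chord E/B is a major triad rooted on E; its label is VI64.
VI64 on E implies E is the submediant; that puts the tonic at G#, and the uppercase numeral fits minor mode.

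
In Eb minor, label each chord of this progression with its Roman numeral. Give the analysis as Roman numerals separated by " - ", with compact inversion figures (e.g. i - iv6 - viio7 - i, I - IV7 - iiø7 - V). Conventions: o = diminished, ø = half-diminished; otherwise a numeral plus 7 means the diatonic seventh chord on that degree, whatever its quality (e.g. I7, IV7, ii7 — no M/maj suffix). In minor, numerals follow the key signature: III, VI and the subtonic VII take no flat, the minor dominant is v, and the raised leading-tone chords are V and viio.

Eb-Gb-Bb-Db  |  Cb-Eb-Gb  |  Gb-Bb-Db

i7 - VI - III

Eb-Gb-Bb-Db: root Eb is the tonic; minor seventh chord there is i7.
Cb-Eb-Gb has root Cb, degree 6 in Eb minor, so VI.
Gb-Bb-Db: major triad on Gb = scale degree 3 → III.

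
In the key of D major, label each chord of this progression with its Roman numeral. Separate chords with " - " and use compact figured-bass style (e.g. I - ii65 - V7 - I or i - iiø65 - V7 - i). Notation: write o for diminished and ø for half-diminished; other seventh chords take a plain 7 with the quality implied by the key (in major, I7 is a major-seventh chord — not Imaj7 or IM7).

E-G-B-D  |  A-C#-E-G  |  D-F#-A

E-G-B-D: minor seventh chord on E = scale degree 2 → ii7.
A-C#-E-G: root A is the dominant; dominant seventh chord there is V7.
D-F#-A: major triad on D = scale degree 1 → I.

ii7 - V7 - I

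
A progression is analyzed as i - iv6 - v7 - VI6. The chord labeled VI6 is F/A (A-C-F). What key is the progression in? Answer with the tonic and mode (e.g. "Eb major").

VI6 is given as A-C-F — a major triad with root F.
If F is scale degree 6 and the mode makes that degree carry a major triad, the tonic is A and the mode is minor.

A minor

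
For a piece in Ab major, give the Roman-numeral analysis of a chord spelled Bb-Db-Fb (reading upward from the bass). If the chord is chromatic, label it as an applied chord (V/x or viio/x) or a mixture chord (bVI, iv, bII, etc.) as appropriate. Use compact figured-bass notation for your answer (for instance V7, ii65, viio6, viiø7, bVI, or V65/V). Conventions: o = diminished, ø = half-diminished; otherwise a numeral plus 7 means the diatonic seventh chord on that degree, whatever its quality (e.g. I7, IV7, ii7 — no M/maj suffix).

Stacked in thirds the chord is Bb-Db-Fb: a diminished triad on Bb.
Bb is the second degree of Ab major. This is the diminished supertonic triad, borrowed from the parallel minor.

iio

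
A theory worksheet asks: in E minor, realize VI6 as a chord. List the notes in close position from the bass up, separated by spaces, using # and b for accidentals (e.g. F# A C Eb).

E G C

In E minor, the submediant is C, and the diatonic chord built there is a major triad.
That chord is spelled C-E-G.
With the 6 figure the chord is in first inversion; from the bass E upward in close position it reads E-G-C.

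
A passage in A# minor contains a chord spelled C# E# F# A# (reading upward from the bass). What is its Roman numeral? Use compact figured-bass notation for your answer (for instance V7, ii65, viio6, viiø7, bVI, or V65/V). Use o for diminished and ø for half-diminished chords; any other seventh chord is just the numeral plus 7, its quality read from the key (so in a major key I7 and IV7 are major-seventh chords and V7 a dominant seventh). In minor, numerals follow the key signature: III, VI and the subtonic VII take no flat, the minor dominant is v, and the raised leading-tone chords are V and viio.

Stacked in thirds the chord is F#-A#-C#-E#: a major seventh chord on F#.
F# is scale degree 6 in A# minor, and a major seventh chord on that degree is written VI7.
With C# in the bass the chord is in second inversion, so the figured bass is 43.

VI43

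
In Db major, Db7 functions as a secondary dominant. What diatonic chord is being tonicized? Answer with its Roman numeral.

The chord is a dominant seventh chord on Db.
A dominant resolves down a perfect fifth: Db → Gb. In Db major, Gb is scale degree 4, i.e. IV.

IV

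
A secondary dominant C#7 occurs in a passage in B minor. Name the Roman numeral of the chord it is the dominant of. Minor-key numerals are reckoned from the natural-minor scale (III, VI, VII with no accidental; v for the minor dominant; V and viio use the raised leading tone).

The chord is a dominant seventh chord on C#.
A dominant resolves down a perfect fifth: C# → F#. In B minor, F# is scale degree 5, i.e. V.

V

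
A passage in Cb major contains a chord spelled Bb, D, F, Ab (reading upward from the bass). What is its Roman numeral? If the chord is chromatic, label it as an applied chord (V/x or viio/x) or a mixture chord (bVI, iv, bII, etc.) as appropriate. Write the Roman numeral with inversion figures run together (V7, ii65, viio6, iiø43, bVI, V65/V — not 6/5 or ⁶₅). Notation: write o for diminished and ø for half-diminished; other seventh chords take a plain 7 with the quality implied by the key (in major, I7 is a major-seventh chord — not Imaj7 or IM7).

The pitches Bb-D-F-Ab form a dominant seventh chord rooted on Bb.
Bb is not a diatonic chord root with this quality in Cb major, but it lies a perfect fifth above Eb (iii), so the chord functions as an applied dominant of iii.

V7/iii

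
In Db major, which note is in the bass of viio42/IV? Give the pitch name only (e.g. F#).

Ebb

The applied chord viio42/IV is rooted on F: F-Ab-Cb-Ebb.
The figure 42 means third inversion — the seventh is in the bass.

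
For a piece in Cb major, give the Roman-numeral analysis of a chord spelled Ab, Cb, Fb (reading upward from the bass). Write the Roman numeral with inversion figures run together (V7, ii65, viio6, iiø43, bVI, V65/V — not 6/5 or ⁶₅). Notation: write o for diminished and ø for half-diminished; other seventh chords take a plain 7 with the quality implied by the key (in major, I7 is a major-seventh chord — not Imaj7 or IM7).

Stacked in thirds the chord is Fb-Ab-Cb: a major triad on Fb.
In Cb major, Fb is the subdominant; the diatonic major triad there is IV.
With Ab in the bass the chord is in first inversion, so the figured bass is 6.

IV6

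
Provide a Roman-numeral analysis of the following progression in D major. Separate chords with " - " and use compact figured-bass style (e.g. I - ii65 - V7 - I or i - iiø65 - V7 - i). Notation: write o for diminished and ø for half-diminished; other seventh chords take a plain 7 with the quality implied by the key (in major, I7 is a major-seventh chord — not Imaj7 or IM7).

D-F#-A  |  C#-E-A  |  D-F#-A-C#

D-F#-A has root D, degree 1 in D major, so I.
C#-E-A: major triad on A = scale degree 5 → V6.
D-F#-A-C#: root D is the tonic; major seventh chord there is I7.

I - V6 - I7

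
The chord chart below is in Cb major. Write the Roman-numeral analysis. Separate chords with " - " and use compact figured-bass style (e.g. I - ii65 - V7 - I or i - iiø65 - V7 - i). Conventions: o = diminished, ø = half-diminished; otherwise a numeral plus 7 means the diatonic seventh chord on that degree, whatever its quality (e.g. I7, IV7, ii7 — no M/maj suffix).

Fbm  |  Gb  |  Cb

iv - V - I

Fbm is non-diatonic — iv, a mixture chord from Cb minor.
Gb: root Gb is the dominant; major triad there is V.
Cb: major triad on Cb = scale degree 1 → I.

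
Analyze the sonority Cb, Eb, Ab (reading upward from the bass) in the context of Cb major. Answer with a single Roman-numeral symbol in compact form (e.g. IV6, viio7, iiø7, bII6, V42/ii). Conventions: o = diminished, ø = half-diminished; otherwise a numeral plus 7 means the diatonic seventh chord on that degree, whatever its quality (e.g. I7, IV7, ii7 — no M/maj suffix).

The pitches Ab-Cb-Eb form a minor triad rooted on Ab.
In Cb major, Ab is the submediant; the diatonic minor triad there is vi.
With Cb in the bass the chord is in first inversion, so the figured bass is 6.

vi6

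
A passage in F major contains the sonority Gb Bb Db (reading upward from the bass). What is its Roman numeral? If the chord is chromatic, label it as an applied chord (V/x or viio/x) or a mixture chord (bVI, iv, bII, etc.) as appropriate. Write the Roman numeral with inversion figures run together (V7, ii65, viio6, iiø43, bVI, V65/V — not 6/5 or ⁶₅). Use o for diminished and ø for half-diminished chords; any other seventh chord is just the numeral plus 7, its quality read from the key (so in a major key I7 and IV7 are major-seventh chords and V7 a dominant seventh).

bII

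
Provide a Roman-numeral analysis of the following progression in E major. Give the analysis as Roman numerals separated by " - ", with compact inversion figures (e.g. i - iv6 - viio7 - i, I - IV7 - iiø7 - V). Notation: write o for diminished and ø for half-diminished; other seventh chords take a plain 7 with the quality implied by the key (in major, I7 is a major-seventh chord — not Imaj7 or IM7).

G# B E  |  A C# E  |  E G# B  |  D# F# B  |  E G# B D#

I6 - IV - I - V6 - I7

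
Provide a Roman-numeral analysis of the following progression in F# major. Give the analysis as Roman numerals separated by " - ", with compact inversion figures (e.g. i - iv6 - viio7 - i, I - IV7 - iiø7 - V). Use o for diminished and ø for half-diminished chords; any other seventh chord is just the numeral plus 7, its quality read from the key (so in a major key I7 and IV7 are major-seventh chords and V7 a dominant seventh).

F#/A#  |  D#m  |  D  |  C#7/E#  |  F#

I6 - vi - bVI - V65 - I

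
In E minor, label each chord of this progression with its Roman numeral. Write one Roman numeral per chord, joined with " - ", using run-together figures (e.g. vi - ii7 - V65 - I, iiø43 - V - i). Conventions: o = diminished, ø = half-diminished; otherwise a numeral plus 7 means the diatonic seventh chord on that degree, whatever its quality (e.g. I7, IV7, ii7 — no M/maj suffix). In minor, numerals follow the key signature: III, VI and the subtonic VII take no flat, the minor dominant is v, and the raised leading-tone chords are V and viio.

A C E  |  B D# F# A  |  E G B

A-C-E: minor triad on A = scale degree 4 → iv.
B-D#-F#-A: dominant seventh chord on B = scale degree 5 → V7.
E-G-B: root E is the tonic; minor triad there is i.

iv - V7 - i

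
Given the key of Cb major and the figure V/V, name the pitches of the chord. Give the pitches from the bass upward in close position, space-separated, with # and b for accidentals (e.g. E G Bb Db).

The slash means an applied dominant: we want the dominant of V. In Cb major, V is Gb major, and its dominant is built on Db.
Building a major triad on Db gives Db-F-Ab.

Db F Ab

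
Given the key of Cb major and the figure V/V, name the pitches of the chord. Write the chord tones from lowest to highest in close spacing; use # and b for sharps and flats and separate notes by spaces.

Db F Ab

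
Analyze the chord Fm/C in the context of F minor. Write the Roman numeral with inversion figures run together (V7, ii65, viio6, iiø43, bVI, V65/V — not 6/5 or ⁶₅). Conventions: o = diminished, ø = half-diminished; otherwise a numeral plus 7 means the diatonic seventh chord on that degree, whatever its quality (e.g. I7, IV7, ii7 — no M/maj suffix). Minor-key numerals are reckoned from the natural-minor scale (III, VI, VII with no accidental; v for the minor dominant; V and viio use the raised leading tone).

i64

Stacked in thirds the chord is F-Ab-C: a minor triad on F.
In F minor, F is the tonic; the diatonic minor triad there is i.
With C in the bass the chord is in second inversion, so the figured bass is 64.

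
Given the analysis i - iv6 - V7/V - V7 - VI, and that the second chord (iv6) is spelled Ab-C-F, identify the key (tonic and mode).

The chord Fm/Ab is a minor triad rooted on F; its label is iv6.
iv6 on F implies F is the subdominant; that puts the tonic at C, and the lowercase numeral fits minor mode.

C minor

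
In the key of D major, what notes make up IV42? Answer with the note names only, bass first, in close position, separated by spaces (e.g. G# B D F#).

F# G B D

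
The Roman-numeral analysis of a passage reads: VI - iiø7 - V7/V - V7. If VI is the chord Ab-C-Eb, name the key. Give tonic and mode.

The anchor chord is a major triad on Ab, labeled VI.
VI on Ab implies Ab is the submediant; that puts the tonic at C, and the uppercase numeral fits minor mode.

C minor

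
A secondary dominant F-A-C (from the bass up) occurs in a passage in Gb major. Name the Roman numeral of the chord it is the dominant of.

The chord is a major triad on F.
A dominant resolves down a perfect fifth: F → Bb. In Gb major, Bb is scale degree 3, i.e. iii.

iii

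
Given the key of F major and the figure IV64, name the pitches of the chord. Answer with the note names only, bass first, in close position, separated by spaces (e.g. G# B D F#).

F Bb D

In F major, scale degree 4 is Bb, and the diatonic chord built there is a major triad.
That chord is spelled Bb-D-F.
With the 64 figure the chord is in second inversion; from the bass F upward in close position it reads F-Bb-D.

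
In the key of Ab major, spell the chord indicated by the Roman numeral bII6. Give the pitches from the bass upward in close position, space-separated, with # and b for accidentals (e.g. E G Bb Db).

Scale degree 2 in Ab major is Bb; lowering it a half step gives Bbb. bII6 is the Neapolitan sixth — a major triad on the lowered second degree, here in its customary first inversion.
So the chord is Bbb-Db-Fb, a major triad.
With the 6 figure the chord is in first inversion; from the bass Db upward in close position it reads Db-Fb-Bbb.

Db Fb Bbb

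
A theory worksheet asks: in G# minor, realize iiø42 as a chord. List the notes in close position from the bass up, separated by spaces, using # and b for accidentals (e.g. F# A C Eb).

In G# minor, the supertonic is A#, and the diatonic chord built there is a half-diminished seventh chord.
That chord is spelled A#-C#-E-G#.
With the 42 figure the chord is in third inversion; from the bass G# upward in close position it reads G#-A#-C#-E.

G# A# C# E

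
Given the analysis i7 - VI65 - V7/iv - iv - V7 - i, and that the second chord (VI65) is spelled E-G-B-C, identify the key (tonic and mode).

E minor

The anchor chord is a major seventh chord on C, labeled VI65.
Counting down 5 scale steps from C places the tonic on E; a major seventh chord on degree 6 is diatonic only in minor.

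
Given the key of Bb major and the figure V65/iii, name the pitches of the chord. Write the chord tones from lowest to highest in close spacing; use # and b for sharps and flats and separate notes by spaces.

C# E G A

V65/iii is a secondary dominant — the dominant seventh of iii. iii in Bb major is D, so the applied chord's root is A, a perfect fifth above.
Building a dominant seventh chord on A gives A-C#-E-G.
The figured bass 65 indicates first inversion, placing the third (C#) in the bass: C#-E-G-A.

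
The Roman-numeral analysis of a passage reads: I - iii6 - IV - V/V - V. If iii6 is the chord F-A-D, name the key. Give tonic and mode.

Bb major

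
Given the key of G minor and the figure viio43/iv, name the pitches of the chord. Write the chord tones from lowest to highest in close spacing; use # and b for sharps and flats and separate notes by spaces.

viio43/iv is a secondary leading-tone chord. The target iv is C in G minor; the applied chord is rooted a semitone below, on B.
Building a fully diminished seventh chord on B gives B-D-F-Ab.
The figured bass 43 indicates second inversion, placing the fifth (F) in the bass: F-Ab-B-D.

F Ab B D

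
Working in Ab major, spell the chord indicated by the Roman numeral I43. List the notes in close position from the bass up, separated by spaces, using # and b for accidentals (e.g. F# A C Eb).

The numeral's case and figure indicate a major seventh chord. In Ab major its root, the first degree, is Ab.
Stacking thirds from Ab gives Ab-C-Eb-G.
With the 43 figure the chord is in second inversion; from the bass Eb upward in close position it reads Eb-G-Ab-C.

Eb G Ab C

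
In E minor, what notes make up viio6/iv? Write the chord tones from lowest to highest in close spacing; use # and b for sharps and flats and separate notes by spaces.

The slash marks an applied leading-tone chord: viio of iv. In E minor, iv is A, so the leading tone to it is G#, a half step below.
Building a diminished triad on G# gives G#-B-D.
With the 6 figure the chord is in first inversion; from the bass B upward in close position it reads B-D-G#.

B D G#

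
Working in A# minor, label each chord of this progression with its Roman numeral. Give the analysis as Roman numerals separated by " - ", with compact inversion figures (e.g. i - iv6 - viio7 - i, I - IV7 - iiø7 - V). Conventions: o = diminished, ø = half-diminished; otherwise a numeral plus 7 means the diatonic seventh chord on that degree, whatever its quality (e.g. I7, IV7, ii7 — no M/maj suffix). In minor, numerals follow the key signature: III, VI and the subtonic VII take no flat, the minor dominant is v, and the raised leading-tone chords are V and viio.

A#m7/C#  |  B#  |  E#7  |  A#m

i65 - V/V - V7 - i

A#m7/C#: root A# is the tonic; minor seventh chord there is i65.
B#: a major triad on B#, the applied dominant of V → V/V.
E#7: dominant seventh chord on E# = scale degree 5 → V7.
A#m: root A# is the tonic; minor triad there is i.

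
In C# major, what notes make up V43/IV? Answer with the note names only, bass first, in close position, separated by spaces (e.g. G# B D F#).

G# B C# E#

The slash means an applied dominant: we want the dominant of IV. In C# major, IV is F# major, and its dominant is built on C#.
Building a dominant seventh chord on C# gives C#-E#-G#-B.
The figured bass 43 indicates second inversion, placing the fifth (G#) in the bass: G#-B-C#-E#.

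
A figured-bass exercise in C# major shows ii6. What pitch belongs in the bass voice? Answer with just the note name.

F#

ii in C# major has root D#; the chord is D#-F#-A#.
The figure 6 means first inversion — the third is in the bass.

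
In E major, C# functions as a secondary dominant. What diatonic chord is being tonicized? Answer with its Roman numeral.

ii

The chord is a major triad on C#.
A dominant resolves down a perfect fifth: C# → F#. In E major, F# is scale degree 2, i.e. ii.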